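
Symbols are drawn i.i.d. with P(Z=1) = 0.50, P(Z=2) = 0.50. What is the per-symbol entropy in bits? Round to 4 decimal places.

1.0000 bits

H(Z) = −Σ p·log₂ p.
  −(0.50)·log₂(0.50) = 0.50000
  −(0.50)·log₂(0.50) = 0.50000
Sum: 0.50000 + 0.50000 = 1.0000 bits.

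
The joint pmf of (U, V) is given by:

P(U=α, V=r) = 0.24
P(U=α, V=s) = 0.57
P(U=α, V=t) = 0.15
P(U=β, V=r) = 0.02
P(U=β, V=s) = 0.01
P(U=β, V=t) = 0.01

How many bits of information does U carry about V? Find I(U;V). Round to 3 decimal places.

0.014 bits

Marginals: p(U) = (0.9600, 0.0400), p(V) = (0.2600, 0.5800, 0.1600).
I(U;V) = Σ p(x,y)·log₂[p(x,y)/(p(x)p(y))].
  (α,r): 0.24·log₂(0.9615) = -0.0136
  (α,s): 0.57·log₂(1.0237) = 0.0193
  (α,t): 0.15·log₂(0.9766) = -0.0051
  (β,r): 0.02·log₂(1.9231) = 0.0189
  (β,s): 0.01·log₂(0.4310) = -0.0121
  (β,t): 0.01·log₂(1.5625) = 0.0064
Sum = 0.014 bits.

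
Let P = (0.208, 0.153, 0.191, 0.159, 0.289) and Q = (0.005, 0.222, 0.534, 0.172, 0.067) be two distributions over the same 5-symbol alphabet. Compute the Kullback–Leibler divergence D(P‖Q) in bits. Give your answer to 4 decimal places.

1.3447 bits

D(P‖Q) = Σ p·log₂(p/q).
  0.208·log₂(0.208/0.005) = 1.11873
  0.153·log₂(0.153/0.222) = -0.08217
  0.191·log₂(0.191/0.534) = -0.28330
  0.159·log₂(0.159/0.172) = -0.01803
  0.289·log₂(0.289/0.067) = 0.60945
D(P‖Q) = 1.3447 bits.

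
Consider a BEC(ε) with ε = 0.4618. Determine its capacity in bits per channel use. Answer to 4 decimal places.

0.5382 bits

Binary erasure channel: capacity C = 1 − ε.
C = 1 − 0.4618 = 0.5382 bits per channel use.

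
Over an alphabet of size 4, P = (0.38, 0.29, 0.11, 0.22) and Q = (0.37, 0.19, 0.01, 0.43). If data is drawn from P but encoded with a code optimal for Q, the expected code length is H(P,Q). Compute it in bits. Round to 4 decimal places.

H(P,Q) = −Σ p·log₂ q.
  −0.38·log₂(0.37) = 0.54507
  −0.29·log₂(0.19) = 0.69482
  −0.11·log₂(0.01) = 0.73082
  −0.22·log₂(0.43) = 0.26787
H(P,Q) = 2.2386 bits.

2.2386 bits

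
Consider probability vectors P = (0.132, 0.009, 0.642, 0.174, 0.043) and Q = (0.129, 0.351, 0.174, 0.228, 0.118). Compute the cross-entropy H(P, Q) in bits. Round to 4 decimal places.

2.5270 bits

H(P,Q) = −Σ p·log₂ q.
  −0.132·log₂(0.129) = 0.39000
  −0.009·log₂(0.351) = 0.01359
  −0.642·log₂(0.174) = 1.61966
  −0.174·log₂(0.228) = 0.37112
  −0.043·log₂(0.118) = 0.13258
H(P,Q) = 2.5270 bits.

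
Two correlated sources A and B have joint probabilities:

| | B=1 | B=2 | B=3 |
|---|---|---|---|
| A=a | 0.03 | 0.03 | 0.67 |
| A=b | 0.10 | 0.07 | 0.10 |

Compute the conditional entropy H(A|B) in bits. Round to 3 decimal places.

0.618 bits

Marginals: p(A) = (0.7300, 0.2700), p(B) = (0.1300, 0.1000, 0.7700).
H(A|B) = Σ p(B) · H(A|B=·).
  B=1: p=0.1300, H(A|B=1) = 0.7793
  B=2: p=0.1000, H(A|B=2) = 0.8813
  B=3: p=0.7700, H(A|B=3) = 0.5571
Weighted sum = 0.618 bits.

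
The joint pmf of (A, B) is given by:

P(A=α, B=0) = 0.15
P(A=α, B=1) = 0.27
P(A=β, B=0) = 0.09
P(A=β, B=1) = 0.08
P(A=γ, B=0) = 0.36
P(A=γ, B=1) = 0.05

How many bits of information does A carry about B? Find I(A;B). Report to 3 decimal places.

0.187 bits

Marginals: p(A) = (0.4200, 0.1700, 0.4100), p(B) = (0.6000, 0.4000).
I(A;B) = Σ p(x,y)·log₂[p(x,y)/(p(x)p(y))].
  (α,0): 0.15·log₂(0.5952) = -0.1123
  (α,1): 0.27·log₂(1.6071) = 0.1848
  (β,0): 0.09·log₂(0.8824) = -0.0163
  (β,1): 0.08·log₂(1.1765) = 0.0188
  (γ,0): 0.36·log₂(1.4634) = 0.1978
  (γ,1): 0.05·log₂(0.3049) = -0.0857
Sum = 0.187 bits.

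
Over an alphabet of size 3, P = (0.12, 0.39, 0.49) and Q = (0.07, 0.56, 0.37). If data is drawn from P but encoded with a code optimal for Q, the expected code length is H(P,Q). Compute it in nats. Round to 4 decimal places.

1.0324 nats

H(P,Q) = −Σ p·ln q.
  −0.12·ln(0.07) = 0.31911
  −0.39·ln(0.56) = 0.22613
  −0.49·ln(0.37) = 0.48718
H(P,Q) = 1.0324 nats.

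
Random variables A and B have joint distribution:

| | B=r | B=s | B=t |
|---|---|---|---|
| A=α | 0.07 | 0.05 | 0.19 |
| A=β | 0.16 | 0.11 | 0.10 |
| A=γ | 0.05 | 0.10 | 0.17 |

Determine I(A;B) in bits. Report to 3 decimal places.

Marginals: p(A) = (0.3100, 0.3700, 0.3200), p(B) = (0.2800, 0.2600, 0.4600).
I(A;B) = Σ p(x,y)·log₂[p(x,y)/(p(x)p(y))].
  (α,r): 0.07·log₂(0.8065) = -0.0217
  (α,s): 0.05·log₂(0.6203) = -0.0344
  (α,t): 0.19·log₂(1.3324) = 0.0787
  (β,r): 0.16·log₂(1.5444) = 0.1003
  (β,s): 0.11·log₂(1.1435) = 0.0213
  (β,t): 0.10·log₂(0.5875) = -0.0767
  (γ,r): 0.05·log₂(0.5580) = -0.0421
  (γ,s): 0.10·log₂(1.2019) = 0.0265
  (γ,t): 0.17·log₂(1.1549) = 0.0353
Sum = 0.087 bits.

0.087 bits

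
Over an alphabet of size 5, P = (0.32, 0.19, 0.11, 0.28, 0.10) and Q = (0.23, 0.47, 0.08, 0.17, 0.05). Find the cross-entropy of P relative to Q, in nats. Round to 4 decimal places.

1.6873 nats

H(P,Q) = −Σ p·ln q.
  −0.32·ln(0.23) = 0.47030
  −0.19·ln(0.47) = 0.14345
  −0.11·ln(0.08) = 0.27783
  −0.28·ln(0.17) = 0.49615
  −0.10·ln(0.05) = 0.29957
H(P,Q) = 1.6873 nats.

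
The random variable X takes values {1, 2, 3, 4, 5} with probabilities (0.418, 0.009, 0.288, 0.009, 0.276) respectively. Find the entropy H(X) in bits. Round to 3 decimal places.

1.678 bits

H(X) = −Σ p·log₂ p.
  −(0.418)·log₂(0.418) = 0.5260
  −(0.009)·log₂(0.009) = 0.0612
  −(0.288)·log₂(0.288) = 0.5172
  −(0.009)·log₂(0.009) = 0.0612
  −(0.276)·log₂(0.276) = 0.5126
Sum: 0.5260 + 0.0612 + 0.5172 + 0.0612 + 0.5126 = 1.678 bits.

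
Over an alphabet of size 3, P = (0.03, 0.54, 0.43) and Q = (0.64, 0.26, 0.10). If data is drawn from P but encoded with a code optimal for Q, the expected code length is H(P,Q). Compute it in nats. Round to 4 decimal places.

H(P,Q) = −Σ p·ln q.
  −0.03·ln(0.64) = 0.01339
  −0.54·ln(0.26) = 0.72742
  −0.43·ln(0.10) = 0.99011
H(P,Q) = 1.7309 nats.

1.7309 nats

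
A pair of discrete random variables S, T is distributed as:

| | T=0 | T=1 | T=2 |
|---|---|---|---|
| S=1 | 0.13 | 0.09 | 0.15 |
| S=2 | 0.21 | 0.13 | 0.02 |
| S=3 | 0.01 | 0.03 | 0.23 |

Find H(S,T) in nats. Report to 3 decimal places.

1.927 nats

H(S,T) = −Σ p(x,y)·ln p(x,y) over all 9 cells.
  cell (1,0): −0.13·ln0.13 = 0.2652
  cell (1,1): −0.09·ln0.09 = 0.2167
  cell (1,2): −0.15·ln0.15 = 0.2846
  cell (2,0): −0.21·ln0.21 = 0.3277
  cell (2,1): −0.13·ln0.13 = 0.2652
  cell (2,2): −0.02·ln0.02 = 0.0782
  cell (3,0): −0.01·ln0.01 = 0.0461
  cell (3,1): −0.03·ln0.03 = 0.1052
  cell (3,2): −0.23·ln0.23 = 0.3380
Sum = 1.927 nats.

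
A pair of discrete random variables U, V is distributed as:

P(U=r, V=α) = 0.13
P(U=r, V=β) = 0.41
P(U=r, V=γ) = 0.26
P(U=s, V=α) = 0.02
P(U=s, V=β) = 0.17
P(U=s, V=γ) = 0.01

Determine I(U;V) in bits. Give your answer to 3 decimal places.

0.069 bits

Marginals: p(U) = (0.8000, 0.2000), p(V) = (0.1500, 0.5800, 0.2700).
I(U;V) = Σ p(x,y)·log₂[p(x,y)/(p(x)p(y))].
  (r,α): 0.13·log₂(1.0833) = 0.0150
  (r,β): 0.41·log₂(0.8836) = -0.0732
  (r,γ): 0.26·log₂(1.2037) = 0.0695
  (s,α): 0.02·log₂(0.6667) = -0.0117
  (s,β): 0.17·log₂(1.4655) = 0.0937
  (s,γ): 0.01·log₂(0.1852) = -0.0243
Sum = 0.069 bits.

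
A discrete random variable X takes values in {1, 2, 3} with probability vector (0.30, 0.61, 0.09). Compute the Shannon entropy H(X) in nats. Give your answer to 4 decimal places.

H(X) = −Σ p·ln p.
  −(0.30)·ln(0.30) = 0.36119
  −(0.61)·ln(0.61) = 0.30152
  −(0.09)·ln(0.09) = 0.21672
Sum: 0.36119 + 0.30152 + 0.21672 = 0.8794 nats.

0.8794 nats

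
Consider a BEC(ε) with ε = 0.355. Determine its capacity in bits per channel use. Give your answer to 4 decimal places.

Binary erasure channel: capacity C = 1 − ε.
C = 1 − 0.355 = 0.6450 bits per channel use.

0.6450 bits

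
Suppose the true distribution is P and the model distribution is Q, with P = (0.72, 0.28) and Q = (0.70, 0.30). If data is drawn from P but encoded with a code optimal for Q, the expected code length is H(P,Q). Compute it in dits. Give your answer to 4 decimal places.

0.2579 dits

H(P,Q) = −Σ p·log₁₀ q.
  −0.72·log₁₀(0.70) = 0.11153
  −0.28·log₁₀(0.30) = 0.14641
H(P,Q) = 0.2579 dits.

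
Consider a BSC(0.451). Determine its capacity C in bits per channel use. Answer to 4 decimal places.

Binary symmetric channel: C = 1 − h₂(ε) where h₂ is the binary entropy function.
h₂(0.451) = −0.451·log₂0.451 − 0.549·log₂0.549 = 0.9931.
C = 1 − 0.9931 = 0.0069 bits per channel use.

0.0069 bits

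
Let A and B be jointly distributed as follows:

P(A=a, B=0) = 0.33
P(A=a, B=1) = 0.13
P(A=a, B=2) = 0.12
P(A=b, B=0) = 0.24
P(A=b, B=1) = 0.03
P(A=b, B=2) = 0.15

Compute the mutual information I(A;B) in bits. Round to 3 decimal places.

0.043 bits

Marginals: p(A) = (0.5800, 0.4200), p(B) = (0.5700, 0.1600, 0.2700).
I(A;B) = H(A) + H(B) − H(A,B).
H(A) = 0.9815, H(B) = 1.3953, H(A,B) = 2.3340.
I(A;B) = 0.9815 + 1.3953 − 2.3340 = 0.043 bits.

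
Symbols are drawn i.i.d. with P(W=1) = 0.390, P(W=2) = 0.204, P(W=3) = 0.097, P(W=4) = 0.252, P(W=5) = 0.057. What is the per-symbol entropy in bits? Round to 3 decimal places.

H(W) = −Σ p·log₂ p.
  −(0.390)·log₂(0.390) = 0.5298
  −(0.204)·log₂(0.204) = 0.4678
  −(0.097)·log₂(0.097) = 0.3265
  −(0.252)·log₂(0.252) = 0.5011
  −(0.057)·log₂(0.057) = 0.2356
Sum: 0.5298 + 0.4678 + 0.3265 + 0.5011 + 0.2356 = 2.061 bits.

2.061 bits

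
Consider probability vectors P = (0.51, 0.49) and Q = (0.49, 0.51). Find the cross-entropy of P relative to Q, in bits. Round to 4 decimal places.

H(P,Q) = −Σ p·log₂ q.
  −0.51·log₂(0.49) = 0.52486
  −0.49·log₂(0.51) = 0.47600
H(P,Q) = 1.0009 bits.

1.0009 bits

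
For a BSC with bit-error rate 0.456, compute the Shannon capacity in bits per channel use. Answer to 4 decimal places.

0.0056 bits

Binary symmetric channel: C = 1 − h₂(ε) where h₂ is the binary entropy function.
h₂(0.456) = −0.456·log₂0.456 − 0.544·log₂0.544 = 0.9944.
C = 1 − 0.9944 = 0.0056 bits per channel use.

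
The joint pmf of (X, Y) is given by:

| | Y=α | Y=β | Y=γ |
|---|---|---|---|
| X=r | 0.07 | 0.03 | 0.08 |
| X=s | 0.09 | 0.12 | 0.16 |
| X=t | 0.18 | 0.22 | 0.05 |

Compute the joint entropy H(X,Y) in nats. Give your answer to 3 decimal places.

H(X,Y) = −Σ p(x,y)·ln p(x,y) over all 9 cells.
  cell (r,α): −0.07·ln0.07 = 0.1861
  cell (r,β): −0.03·ln0.03 = 0.1052
  cell (r,γ): −0.08·ln0.08 = 0.2021
  cell (s,α): −0.09·ln0.09 = 0.2167
  cell (s,β): −0.12·ln0.12 = 0.2544
  cell (s,γ): −0.16·ln0.16 = 0.2932
  cell (t,α): −0.18·ln0.18 = 0.3087
  cell (t,β): −0.22·ln0.22 = 0.3331
  cell (t,γ): −0.05·ln0.05 = 0.1498
Sum = 2.049 nats.

2.049 nats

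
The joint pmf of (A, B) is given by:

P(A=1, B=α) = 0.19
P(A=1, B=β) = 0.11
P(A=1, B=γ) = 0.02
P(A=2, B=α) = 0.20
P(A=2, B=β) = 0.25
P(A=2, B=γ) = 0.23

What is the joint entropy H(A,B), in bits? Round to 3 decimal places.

2.370 bits

H(A,B) = −Σ p(x,y)·log₂ p(x,y) over all 6 cells.
  cell (1,α): −0.19·log₂0.19 = 0.4552
  cell (1,β): −0.11·log₂0.11 = 0.3503
  cell (1,γ): −0.02·log₂0.02 = 0.1129
  cell (2,α): −0.20·log₂0.20 = 0.4644
  cell (2,β): −0.25·log₂0.25 = 0.5000
  cell (2,γ): −0.23·log₂0.23 = 0.4877
Sum = 2.370 bits.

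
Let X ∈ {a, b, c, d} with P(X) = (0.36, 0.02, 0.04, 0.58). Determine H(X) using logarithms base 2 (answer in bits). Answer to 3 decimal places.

H(X) = −Σ p·log₂ p.
  −(0.36)·log₂(0.36) = 0.5306
  −(0.02)·log₂(0.02) = 0.1129
  −(0.04)·log₂(0.04) = 0.1858
  −(0.58)·log₂(0.58) = 0.4558
Sum: 0.5306 + 0.1129 + 0.1858 + 0.4558 = 1.285 bits.

1.285 bits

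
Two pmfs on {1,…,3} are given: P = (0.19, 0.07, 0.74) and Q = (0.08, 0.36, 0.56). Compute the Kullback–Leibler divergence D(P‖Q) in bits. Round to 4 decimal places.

0.3693 bits

D(P‖Q) = Σ p·log₂(p/q).
  0.19·log₂(0.19/0.08) = 0.23711
  0.07·log₂(0.07/0.36) = -0.16538
  0.74·log₂(0.74/0.56) = 0.29755
D(P‖Q) = 0.3693 bits.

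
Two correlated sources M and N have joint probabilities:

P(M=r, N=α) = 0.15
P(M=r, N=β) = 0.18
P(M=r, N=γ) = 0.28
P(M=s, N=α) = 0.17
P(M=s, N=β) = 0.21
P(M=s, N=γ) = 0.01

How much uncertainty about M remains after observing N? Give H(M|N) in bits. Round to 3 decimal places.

0.770 bits

Chain rule: H(M|N) = H(M,N) − H(N).
Marginals: p(M) = (0.6100, 0.3900), p(N) = (0.3200, 0.3900, 0.2900).
H(M,N) = 2.3439 bits; H(N) = 1.5737 bits.
H(M|N) = 2.3439 − 1.5737 = 0.770 bits.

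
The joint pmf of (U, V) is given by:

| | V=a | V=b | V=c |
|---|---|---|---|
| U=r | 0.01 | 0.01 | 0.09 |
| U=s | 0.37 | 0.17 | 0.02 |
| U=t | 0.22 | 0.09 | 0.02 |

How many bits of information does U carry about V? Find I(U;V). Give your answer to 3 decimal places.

0.252 bits

Marginals: p(U) = (0.1100, 0.5600, 0.3300), p(V) = (0.6000, 0.2700, 0.1300).
I(U;V) = Σ p(x,y)·log₂[p(x,y)/(p(x)p(y))].
  (r,a): 0.01·log₂(0.1515) = -0.0272
  (r,b): 0.01·log₂(0.3367) = -0.0157
  (r,c): 0.09·log₂(6.2937) = 0.2389
  (s,a): 0.37·log₂(1.1012) = 0.0515
  (s,b): 0.17·log₂(1.1243) = 0.0287
  (s,c): 0.02·log₂(0.2747) = -0.0373
  (t,a): 0.22·log₂(1.1111) = 0.0334
  (t,b): 0.09·log₂(1.0101) = 0.0013
  (t,c): 0.02·log₂(0.4662) = -0.0220
Sum = 0.252 bits.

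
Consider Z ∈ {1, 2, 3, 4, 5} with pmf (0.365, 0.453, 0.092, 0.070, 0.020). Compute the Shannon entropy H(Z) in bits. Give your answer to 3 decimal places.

H(Z) = −Σ p·log₂ p.
  −(0.365)·log₂(0.365) = 0.5307
  −(0.453)·log₂(0.453) = 0.5175
  −(0.092)·log₂(0.092) = 0.3167
  −(0.070)·log₂(0.070) = 0.2686
  −(0.020)·log₂(0.020) = 0.1129
Sum: 0.5307 + 0.5175 + 0.3167 + 0.2686 + 0.1129 = 1.746 bits.

1.746 bits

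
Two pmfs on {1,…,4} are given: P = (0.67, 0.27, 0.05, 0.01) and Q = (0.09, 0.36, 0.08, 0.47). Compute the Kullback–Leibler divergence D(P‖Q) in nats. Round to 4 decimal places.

1.2053 nats

D(P‖Q) = Σ p·ln(p/q).
  0.67·ln(0.67/0.09) = 1.34500
  0.27·ln(0.27/0.36) = -0.07767
  0.05·ln(0.05/0.08) = -0.02350
  0.01·ln(0.01/0.47) = -0.03850
D(P‖Q) = 1.2053 nats.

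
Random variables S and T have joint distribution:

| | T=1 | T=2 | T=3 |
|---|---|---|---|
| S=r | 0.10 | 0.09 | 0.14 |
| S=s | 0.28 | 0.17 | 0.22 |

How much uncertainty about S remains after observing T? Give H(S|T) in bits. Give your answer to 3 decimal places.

Chain rule: H(S|T) = H(S,T) − H(T).
Marginals: p(S) = (0.3300, 0.6700), p(T) = (0.3800, 0.2600, 0.3600).
H(S,T) = 2.4713 bits; H(T) = 1.5664 bits.
H(S|T) = 2.4713 − 1.5664 = 0.905 bits.

0.905 bits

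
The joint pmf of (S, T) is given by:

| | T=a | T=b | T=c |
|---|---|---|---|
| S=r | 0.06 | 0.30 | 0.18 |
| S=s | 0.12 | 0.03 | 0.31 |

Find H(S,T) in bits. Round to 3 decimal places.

H(S,T) = −Σ p(x,y)·log₂ p(x,y) over all 6 cells.
  cell (r,a): −0.06·log₂0.06 = 0.2435
  cell (r,b): −0.30·log₂0.30 = 0.5211
  cell (r,c): −0.18·log₂0.18 = 0.4453
  cell (s,a): −0.12·log₂0.12 = 0.3671
  cell (s,b): −0.03·log₂0.03 = 0.1518
  cell (s,c): −0.31·log₂0.31 = 0.5238
Sum = 2.253 bits.

2.253 bits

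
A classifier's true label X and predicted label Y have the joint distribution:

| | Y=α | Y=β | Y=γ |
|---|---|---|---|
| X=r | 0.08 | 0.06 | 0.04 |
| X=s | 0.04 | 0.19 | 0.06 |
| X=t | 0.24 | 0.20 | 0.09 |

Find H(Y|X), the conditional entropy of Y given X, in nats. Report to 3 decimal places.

Marginals: p(X) = (0.1800, 0.2900, 0.5300), p(Y) = (0.3600, 0.4500, 0.1900).
H(Y|X) = Σ p(X) · H(Y|X=·).
  X=r: p=0.1800, H(Y|X=r) = 1.0609
  X=s: p=0.2900, H(Y|X=s) = 0.8763
  X=t: p=0.5300, H(Y|X=t) = 1.0276
Weighted sum = 0.990 nats.

0.990 nats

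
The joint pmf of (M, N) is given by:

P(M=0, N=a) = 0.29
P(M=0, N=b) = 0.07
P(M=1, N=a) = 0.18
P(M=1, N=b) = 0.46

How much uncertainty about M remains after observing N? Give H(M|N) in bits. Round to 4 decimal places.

0.7497 bits

Chain rule: H(M|N) = H(M,N) − H(N).
Marginals: p(M) = (0.3600, 0.6400), p(N) = (0.4700, 0.5300).
H(M,N) = 1.7471 bits; H(N) = 0.9974 bits.
H(M|N) = 1.7471 − 0.9974 = 0.7497 bits.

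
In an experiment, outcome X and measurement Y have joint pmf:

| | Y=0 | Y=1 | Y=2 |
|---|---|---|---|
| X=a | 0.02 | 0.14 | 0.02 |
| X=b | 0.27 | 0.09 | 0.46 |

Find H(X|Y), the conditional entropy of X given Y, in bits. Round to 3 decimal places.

Marginals: p(X) = (0.1800, 0.8200), p(Y) = (0.2900, 0.2300, 0.4800).
H(X|Y) = Σ p(Y) · H(X|Y=·).
  Y=0: p=0.2900, H(X|Y=0) = 0.3621
  Y=1: p=0.2300, H(X|Y=1) = 0.9656
  Y=2: p=0.4800, H(X|Y=2) = 0.2499
Weighted sum = 0.447 bits.

0.447 bits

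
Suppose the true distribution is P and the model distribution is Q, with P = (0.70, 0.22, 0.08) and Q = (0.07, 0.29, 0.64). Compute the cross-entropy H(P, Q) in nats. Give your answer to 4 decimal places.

H(P,Q) = −Σ p·ln q.
  −0.70·ln(0.07) = 1.86148
  −0.22·ln(0.29) = 0.27233
  −0.08·ln(0.64) = 0.03570
H(P,Q) = 2.1695 nats.

2.1695 nats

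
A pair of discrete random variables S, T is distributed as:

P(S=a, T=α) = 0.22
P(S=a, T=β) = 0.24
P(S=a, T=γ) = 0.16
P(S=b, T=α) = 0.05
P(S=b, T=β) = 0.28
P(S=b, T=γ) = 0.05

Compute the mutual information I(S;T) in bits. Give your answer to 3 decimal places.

0.087 bits

Marginals: p(S) = (0.6200, 0.3800), p(T) = (0.2700, 0.5200, 0.2100).
I(S;T) = H(S) + H(T) − H(S,T).
H(S) = 0.9580, H(T) = 1.4734, H(S,T) = 2.3441.
I(S;T) = 0.9580 + 1.4734 − 2.3441 = 0.087 bits.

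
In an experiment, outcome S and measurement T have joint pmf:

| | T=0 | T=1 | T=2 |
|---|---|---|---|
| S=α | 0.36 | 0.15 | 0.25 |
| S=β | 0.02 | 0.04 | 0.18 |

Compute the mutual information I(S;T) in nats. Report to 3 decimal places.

Marginals: p(S) = (0.7600, 0.2400), p(T) = (0.3800, 0.1900, 0.4300).
I(S;T) = Σ p(x,y)·ln[p(x,y)/(p(x)p(y))].
  (α,0): 0.36·ln(1.2465) = 0.0793
  (α,1): 0.15·ln(1.0388) = 0.0057
  (α,2): 0.25·ln(0.7650) = -0.0670
  (β,0): 0.02·ln(0.2193) = -0.0303
  (β,1): 0.04·ln(0.8772) = -0.0052
  (β,2): 0.18·ln(1.7442) = 0.1001
Sum = 0.083 nats.

0.083 nats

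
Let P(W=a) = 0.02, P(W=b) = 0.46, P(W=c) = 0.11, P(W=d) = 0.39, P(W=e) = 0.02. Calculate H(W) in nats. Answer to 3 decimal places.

H(W) = −Σ p·ln p.
  −(0.02)·ln(0.02) = 0.0782
  −(0.46)·ln(0.46) = 0.3572
  −(0.11)·ln(0.11) = 0.2428
  −(0.39)·ln(0.39) = 0.3672
  −(0.02)·ln(0.02) = 0.0782
Sum: 0.0782 + 0.3572 + 0.2428 + 0.3672 + 0.0782 = 1.124 nats.

1.124 nats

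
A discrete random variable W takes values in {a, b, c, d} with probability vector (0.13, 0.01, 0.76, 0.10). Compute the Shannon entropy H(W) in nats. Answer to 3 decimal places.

0.750 nats

H(W) = −Σ p·ln p.
  −(0.13)·ln(0.13) = 0.2652
  −(0.01)·ln(0.01) = 0.0461
  −(0.76)·ln(0.76) = 0.2086
  −(0.10)·ln(0.10) = 0.2303
Sum: 0.2652 + 0.0461 + 0.2086 + 0.2303 = 0.750 nats.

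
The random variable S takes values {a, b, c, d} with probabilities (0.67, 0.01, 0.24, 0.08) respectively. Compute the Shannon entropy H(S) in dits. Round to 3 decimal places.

H(S) = −Σ p·log₁₀ p.
  −(0.67)·log₁₀(0.67) = 0.1165
  −(0.01)·log₁₀(0.01) = 0.0200
  −(0.24)·log₁₀(0.24) = 0.1487
  −(0.08)·log₁₀(0.08) = 0.0878
Sum: 0.1165 + 0.0200 + 0.1487 + 0.0878 = 0.373 dits.

0.373 dits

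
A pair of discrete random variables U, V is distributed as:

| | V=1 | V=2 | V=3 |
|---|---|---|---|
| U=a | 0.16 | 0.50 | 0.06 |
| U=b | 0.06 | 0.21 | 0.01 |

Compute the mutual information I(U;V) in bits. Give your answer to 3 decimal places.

Marginals: p(U) = (0.7200, 0.2800), p(V) = (0.2200, 0.7100, 0.0700).
I(U;V) = Σ p(x,y)·log₂[p(x,y)/(p(x)p(y))].
  (a,1): 0.16·log₂(1.0101) = 0.0023
  (a,2): 0.50·log₂(0.9781) = -0.0160
  (a,3): 0.06·log₂(1.1905) = 0.0151
  (b,1): 0.06·log₂(0.9740) = -0.0023
  (b,2): 0.21·log₂(1.0563) = 0.0166
  (b,3): 0.01·log₂(0.5102) = -0.0097
Sum = 0.006 bits.

0.006 bits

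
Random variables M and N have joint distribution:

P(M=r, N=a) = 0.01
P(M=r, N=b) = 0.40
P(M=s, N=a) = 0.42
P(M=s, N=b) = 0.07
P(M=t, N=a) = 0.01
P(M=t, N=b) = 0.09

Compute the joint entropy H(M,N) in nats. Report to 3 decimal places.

H(M,N) = −Σ p(x,y)·ln p(x,y) over all 6 cells.
  cell (r,a): −0.01·ln0.01 = 0.0461
  cell (r,b): −0.40·ln0.40 = 0.3665
  cell (s,a): −0.42·ln0.42 = 0.3644
  cell (s,b): −0.07·ln0.07 = 0.1861
  cell (t,a): −0.01·ln0.01 = 0.0461
  cell (t,b): −0.09·ln0.09 = 0.2167
Sum = 1.226 nats.

1.226 nats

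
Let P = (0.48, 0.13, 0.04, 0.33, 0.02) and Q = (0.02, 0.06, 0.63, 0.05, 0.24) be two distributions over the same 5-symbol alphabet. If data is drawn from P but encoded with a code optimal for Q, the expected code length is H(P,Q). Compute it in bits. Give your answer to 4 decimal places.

H(P,Q) = −Σ p·log₂ q.
  −0.48·log₂(0.02) = 2.70905
  −0.13·log₂(0.06) = 0.52766
  −0.04·log₂(0.63) = 0.02666
  −0.33·log₂(0.05) = 1.42624
  −0.02·log₂(0.24) = 0.04118
H(P,Q) = 4.7308 bits.

4.7308 bits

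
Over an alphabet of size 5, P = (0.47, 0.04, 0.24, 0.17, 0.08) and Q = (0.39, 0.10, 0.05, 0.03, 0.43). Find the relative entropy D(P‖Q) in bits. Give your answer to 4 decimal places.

0.8481 bits

D(P‖Q) = Σ p·log₂(p/q).
  0.47·log₂(0.47/0.39) = 0.12652
  0.04·log₂(0.04/0.10) = -0.05288
  0.24·log₂(0.24/0.05) = 0.54313
  0.17·log₂(0.17/0.03) = 0.42543
  0.08·log₂(0.08/0.43) = -0.19410
D(P‖Q) = 0.8481 bits.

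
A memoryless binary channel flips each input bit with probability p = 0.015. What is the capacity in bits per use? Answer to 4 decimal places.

0.8876 bits

Binary symmetric channel: C = 1 − h₂(ε) where h₂ is the binary entropy function.
h₂(0.015) = −0.015·log₂0.015 − 0.985·log₂0.985 = 0.1124.
C = 1 − 0.1124 = 0.8876 bits per channel use.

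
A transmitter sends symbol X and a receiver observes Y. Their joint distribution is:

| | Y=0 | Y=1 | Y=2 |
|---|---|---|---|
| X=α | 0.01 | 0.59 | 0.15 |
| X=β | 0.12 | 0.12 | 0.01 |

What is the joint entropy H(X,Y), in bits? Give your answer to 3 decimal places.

1.727 bits

H(X,Y) = −Σ p(x,y)·log₂ p(x,y) over all 6 cells.
  cell (α,0): −0.01·log₂0.01 = 0.0664
  cell (α,1): −0.59·log₂0.59 = 0.4491
  cell (α,2): −0.15·log₂0.15 = 0.4105
  cell (β,0): −0.12·log₂0.12 = 0.3671
  cell (β,1): −0.12·log₂0.12 = 0.3671
  cell (β,2): −0.01·log₂0.01 = 0.0664
Sum = 1.727 bits.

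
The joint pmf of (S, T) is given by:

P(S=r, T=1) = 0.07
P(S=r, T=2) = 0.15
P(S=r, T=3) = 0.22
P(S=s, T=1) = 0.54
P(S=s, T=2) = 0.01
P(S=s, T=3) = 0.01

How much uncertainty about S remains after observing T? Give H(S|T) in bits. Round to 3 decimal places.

Chain rule: H(S|T) = H(S,T) − H(T).
Marginals: p(S) = (0.4400, 0.5600), p(T) = (0.6100, 0.1600, 0.2300).
H(S,T) = 1.7726 bits; H(T) = 1.3457 bits.
H(S|T) = 1.7726 − 1.3457 = 0.427 bits.

0.427 bits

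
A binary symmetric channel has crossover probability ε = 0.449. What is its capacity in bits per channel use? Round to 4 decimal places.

Binary symmetric channel: C = 1 − h₂(ε) where h₂ is the binary entropy function.
h₂(0.449) = −0.449·log₂0.449 − 0.551·log₂0.551 = 0.9925.
C = 1 − 0.9925 = 0.0075 bits per channel use.

0.0075 bits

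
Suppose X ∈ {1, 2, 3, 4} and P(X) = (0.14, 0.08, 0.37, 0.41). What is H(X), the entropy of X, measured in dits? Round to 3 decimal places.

0.526 dits

H(X) = −Σ p·log₁₀ p.
  −(0.14)·log₁₀(0.14) = 0.1195
  −(0.08)·log₁₀(0.08) = 0.0878
  −(0.37)·log₁₀(0.37) = 0.1598
  −(0.41)·log₁₀(0.41) = 0.1588
Sum: 0.1195 + 0.0878 + 0.1598 + 0.1588 = 0.526 dits.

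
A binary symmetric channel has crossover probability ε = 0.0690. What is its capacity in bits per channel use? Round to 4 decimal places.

0.6378 bits

Binary symmetric channel: C = 1 − h₂(ε) where h₂ is the binary entropy function.
h₂(0.0690) = −0.0690·log₂0.0690 − 0.9310·log₂0.9310 = 0.3622.
C = 1 − 0.3622 = 0.6378 bits per channel use.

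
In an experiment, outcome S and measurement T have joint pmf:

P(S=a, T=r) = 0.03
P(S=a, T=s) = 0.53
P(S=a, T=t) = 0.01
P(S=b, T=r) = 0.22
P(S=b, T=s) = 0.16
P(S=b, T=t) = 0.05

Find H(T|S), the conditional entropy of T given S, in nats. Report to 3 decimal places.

Marginals: p(S) = (0.5700, 0.4300), p(T) = (0.2500, 0.6900, 0.0600).
H(T|S) = Σ p(S) · H(T|S=·).
  S=a: p=0.5700, H(T|S=a) = 0.2936
  S=b: p=0.4300, H(T|S=b) = 0.9609
Weighted sum = 0.581 nats.

0.581 nats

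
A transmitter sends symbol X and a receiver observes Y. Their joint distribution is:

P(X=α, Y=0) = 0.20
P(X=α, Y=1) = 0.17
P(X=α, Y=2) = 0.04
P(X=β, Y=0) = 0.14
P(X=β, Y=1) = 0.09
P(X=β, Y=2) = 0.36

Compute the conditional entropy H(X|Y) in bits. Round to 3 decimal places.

Chain rule: H(X|Y) = H(X,Y) − H(Y).
Marginals: p(X) = (0.4100, 0.5900), p(Y) = (0.3400, 0.2600, 0.4000).
H(X,Y) = 2.3251 bits; H(Y) = 1.5632 bits.
H(X|Y) = 2.3251 − 1.5632 = 0.762 bits.

0.762 bits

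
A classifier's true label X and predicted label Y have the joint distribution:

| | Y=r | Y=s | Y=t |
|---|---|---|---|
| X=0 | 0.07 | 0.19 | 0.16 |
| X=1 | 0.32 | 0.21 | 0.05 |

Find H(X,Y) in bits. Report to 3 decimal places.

H(X,Y) = −Σ p(x,y)·log₂ p(x,y) over all 6 cells.
  cell (0,r): −0.07·log₂0.07 = 0.2686
  cell (0,s): −0.19·log₂0.19 = 0.4552
  cell (0,t): −0.16·log₂0.16 = 0.4230
  cell (1,r): −0.32·log₂0.32 = 0.5260
  cell (1,s): −0.21·log₂0.21 = 0.4728
  cell (1,t): −0.05·log₂0.05 = 0.2161
Sum = 2.362 bits.

2.362 bits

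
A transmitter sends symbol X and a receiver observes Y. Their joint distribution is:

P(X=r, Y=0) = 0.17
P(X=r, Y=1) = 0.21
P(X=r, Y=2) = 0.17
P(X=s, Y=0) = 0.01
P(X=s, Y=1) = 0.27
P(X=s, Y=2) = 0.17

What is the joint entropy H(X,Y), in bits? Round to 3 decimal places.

2.353 bits

H(X,Y) = −Σ p(x,y)·log₂ p(x,y) over all 6 cells.
  cell (r,0): −0.17·log₂0.17 = 0.4346
  cell (r,1): −0.21·log₂0.21 = 0.4728
  cell (r,2): −0.17·log₂0.17 = 0.4346
  cell (s,0): −0.01·log₂0.01 = 0.0664
  cell (s,1): −0.27·log₂0.27 = 0.5100
  cell (s,2): −0.17·log₂0.17 = 0.4346
Sum = 2.353 bits.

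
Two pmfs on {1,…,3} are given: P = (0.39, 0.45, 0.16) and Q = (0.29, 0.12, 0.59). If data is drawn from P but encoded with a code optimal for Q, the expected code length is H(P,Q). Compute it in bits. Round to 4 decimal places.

H(P,Q) = −Σ p·log₂ q.
  −0.39·log₂(0.29) = 0.69649
  −0.45·log₂(0.12) = 1.37650
  −0.16·log₂(0.59) = 0.12179
H(P,Q) = 2.1948 bits.

2.1948 bits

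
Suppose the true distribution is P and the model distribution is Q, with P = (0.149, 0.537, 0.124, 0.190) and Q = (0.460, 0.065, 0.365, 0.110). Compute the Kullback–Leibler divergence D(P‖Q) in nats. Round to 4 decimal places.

0.9359 nats

D(P‖Q) = Σ p·ln(p/q).
  0.149·ln(0.149/0.460) = -0.16796
  0.537·ln(0.537/0.065) = 1.13394
  0.124·ln(0.124/0.365) = -0.13387
  0.190·ln(0.190/0.110) = 0.10384
D(P‖Q) = 0.9359 nats.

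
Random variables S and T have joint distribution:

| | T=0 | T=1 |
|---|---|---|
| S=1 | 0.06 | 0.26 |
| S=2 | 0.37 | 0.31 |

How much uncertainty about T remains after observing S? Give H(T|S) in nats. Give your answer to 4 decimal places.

0.6231 nats

Chain rule: H(T|S) = H(S,T) − H(S).
Marginals: p(S) = (0.3200, 0.6800), p(T) = (0.4300, 0.5700).
H(S,T) = 1.2500 nats; H(S) = 0.6269 nats.
H(T|S) = 1.2500 − 0.6269 = 0.6231 nats.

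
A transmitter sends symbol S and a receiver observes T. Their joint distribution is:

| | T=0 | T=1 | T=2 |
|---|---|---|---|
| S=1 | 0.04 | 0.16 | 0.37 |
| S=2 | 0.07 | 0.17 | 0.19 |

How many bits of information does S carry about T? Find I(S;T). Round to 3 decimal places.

Marginals: p(S) = (0.5700, 0.4300), p(T) = (0.1100, 0.3300, 0.5600).
I(S;T) = H(S) + H(T) − H(S,T).
H(S) = 0.9858, H(T) = 1.3465, H(S,T) = 2.2979.
I(S;T) = 0.9858 + 1.3465 − 2.2979 = 0.034 bits.

0.034 bits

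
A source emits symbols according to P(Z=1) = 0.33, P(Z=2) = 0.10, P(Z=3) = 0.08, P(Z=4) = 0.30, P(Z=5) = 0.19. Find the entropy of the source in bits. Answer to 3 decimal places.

2.128 bits

H(Z) = −Σ p·log₂ p.
  −(0.33)·log₂(0.33) = 0.5278
  −(0.10)·log₂(0.10) = 0.3322
  −(0.08)·log₂(0.08) = 0.2915
  −(0.30)·log₂(0.30) = 0.5211
  −(0.19)·log₂(0.19) = 0.4552
Sum: 0.5278 + 0.3322 + 0.2915 + 0.5211 + 0.4552 = 2.128 bits.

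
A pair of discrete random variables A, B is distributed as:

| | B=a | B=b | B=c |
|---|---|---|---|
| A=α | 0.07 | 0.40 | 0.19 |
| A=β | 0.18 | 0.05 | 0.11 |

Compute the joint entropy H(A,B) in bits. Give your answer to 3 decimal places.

2.264 bits

H(A,B) = −Σ p(x,y)·log₂ p(x,y) over all 6 cells.
  cell (α,a): −0.07·log₂0.07 = 0.2686
  cell (α,b): −0.40·log₂0.40 = 0.5288
  cell (α,c): −0.19·log₂0.19 = 0.4552
  cell (β,a): −0.18·log₂0.18 = 0.4453
  cell (β,b): −0.05·log₂0.05 = 0.2161
  cell (β,c): −0.11·log₂0.11 = 0.3503
Sum = 2.264 bits.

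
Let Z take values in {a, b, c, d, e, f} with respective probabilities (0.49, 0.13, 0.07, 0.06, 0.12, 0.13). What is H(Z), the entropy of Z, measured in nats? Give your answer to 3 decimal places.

1.489 nats

H(Z) = −Σ p·ln p.
  −(0.49)·ln(0.49) = 0.3495
  −(0.13)·ln(0.13) = 0.2652
  −(0.07)·ln(0.07) = 0.1861
  −(0.06)·ln(0.06) = 0.1688
  −(0.12)·ln(0.12) = 0.2544
  −(0.13)·ln(0.13) = 0.2652
Sum: 0.3495 + 0.2652 + 0.1861 + 0.1688 + 0.2544 + 0.2652 = 1.489 nats.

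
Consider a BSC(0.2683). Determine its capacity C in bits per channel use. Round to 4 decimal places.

Binary symmetric channel: C = 1 − h₂(ε) where h₂ is the binary entropy function.
h₂(0.2683) = −0.2683·log₂0.2683 − 0.7317·log₂0.7317 = 0.8390.
C = 1 − 0.8390 = 0.1610 bits per channel use.

0.1610 bits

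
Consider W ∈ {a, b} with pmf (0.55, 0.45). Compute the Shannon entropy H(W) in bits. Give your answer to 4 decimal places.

0.9928 bits

H(W) = −Σ p·log₂ p.
  −(0.55)·log₂(0.55) = 0.47437
  −(0.45)·log₂(0.45) = 0.51840
Sum: 0.47437 + 0.51840 = 0.9928 bits.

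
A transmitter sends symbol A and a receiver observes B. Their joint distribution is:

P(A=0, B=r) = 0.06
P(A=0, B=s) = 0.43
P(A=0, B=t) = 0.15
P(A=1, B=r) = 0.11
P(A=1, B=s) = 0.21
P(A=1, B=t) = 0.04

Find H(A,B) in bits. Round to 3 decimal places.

2.187 bits

H(A,B) = −Σ p(x,y)·log₂ p(x,y) over all 6 cells.
  cell (0,r): −0.06·log₂0.06 = 0.2435
  cell (0,s): −0.43·log₂0.43 = 0.5236
  cell (0,t): −0.15·log₂0.15 = 0.4105
  cell (1,r): −0.11·log₂0.11 = 0.3503
  cell (1,s): −0.21·log₂0.21 = 0.4728
  cell (1,t): −0.04·log₂0.04 = 0.1858
Sum = 2.187 bits.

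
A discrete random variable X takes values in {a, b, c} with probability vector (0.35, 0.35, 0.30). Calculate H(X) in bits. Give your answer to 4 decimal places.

1.5813 bits

H(X) = −Σ p·log₂ p.
  −(0.35)·log₂(0.35) = 0.53010
  −(0.35)·log₂(0.35) = 0.53010
  −(0.30)·log₂(0.30) = 0.52109
Sum: 0.53010 + 0.53010 + 0.52109 = 1.5813 bits.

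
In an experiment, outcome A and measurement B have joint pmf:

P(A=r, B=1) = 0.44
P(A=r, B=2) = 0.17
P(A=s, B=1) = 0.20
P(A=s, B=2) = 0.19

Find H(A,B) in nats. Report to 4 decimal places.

H(A,B) = −Σ p(x,y)·ln p(x,y) over all 4 cells.
  cell (r,1): −0.44·ln0.44 = 0.36123
  cell (r,2): −0.17·ln0.17 = 0.30123
  cell (s,1): −0.20·ln0.20 = 0.32189
  cell (s,2): −0.19·ln0.19 = 0.31554
Sum = 1.2999 nats.

1.2999 nats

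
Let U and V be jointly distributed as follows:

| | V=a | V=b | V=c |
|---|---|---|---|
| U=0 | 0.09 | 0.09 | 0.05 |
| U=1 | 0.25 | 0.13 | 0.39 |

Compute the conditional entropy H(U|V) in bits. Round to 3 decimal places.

Marginals: p(U) = (0.2300, 0.7700), p(V) = (0.3400, 0.2200, 0.4400).
H(U|V) = Σ p(V) · H(U|V=·).
  V=a: p=0.3400, H(U|V=a) = 0.8338
  V=b: p=0.2200, H(U|V=b) = 0.9760
  V=c: p=0.4400, H(U|V=c) = 0.5108
Weighted sum = 0.723 bits.

0.723 bits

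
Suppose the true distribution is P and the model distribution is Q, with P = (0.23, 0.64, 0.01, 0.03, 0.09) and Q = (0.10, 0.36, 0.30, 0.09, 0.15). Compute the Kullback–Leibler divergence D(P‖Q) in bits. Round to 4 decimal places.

D(P‖Q) = Σ p·log₂(p/q).
  0.23·log₂(0.23/0.10) = 0.27638
  0.64·log₂(0.64/0.36) = 0.53125
  0.01·log₂(0.01/0.30) = -0.04907
  0.03·log₂(0.03/0.09) = -0.04755
  0.09·log₂(0.09/0.15) = -0.06633
D(P‖Q) = 0.6447 bits.

0.6447 bits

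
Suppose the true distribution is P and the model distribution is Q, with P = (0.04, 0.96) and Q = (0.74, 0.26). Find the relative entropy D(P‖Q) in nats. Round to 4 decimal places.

D(P‖Q) = Σ p·ln(p/q).
  0.04·ln(0.04/0.74) = -0.11671
  0.96·ln(0.96/0.26) = 1.25400
D(P‖Q) = 1.1373 nats.

1.1373 nats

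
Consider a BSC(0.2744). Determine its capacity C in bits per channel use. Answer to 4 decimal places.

Binary symmetric channel: C = 1 − h₂(ε) where h₂ is the binary entropy function.
h₂(0.2744) = −0.2744·log₂0.2744 − 0.7256·log₂0.7256 = 0.8477.
C = 1 − 0.8477 = 0.1523 bits per channel use.

0.1523 bits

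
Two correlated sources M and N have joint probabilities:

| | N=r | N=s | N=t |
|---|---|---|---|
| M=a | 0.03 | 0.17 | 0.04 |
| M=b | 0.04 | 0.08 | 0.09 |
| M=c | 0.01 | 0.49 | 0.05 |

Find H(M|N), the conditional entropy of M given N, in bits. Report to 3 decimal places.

1.291 bits

Marginals: p(M) = (0.2400, 0.2100, 0.5500), p(N) = (0.0800, 0.7400, 0.1800).
H(M|N) = Σ p(N) · H(M|N=·).
  N=r: p=0.0800, H(M|N=r) = 1.4056
  N=s: p=0.7400, H(M|N=s) = 1.2283
  N=t: p=0.1800, H(M|N=t) = 1.4955
Weighted sum = 1.291 bits.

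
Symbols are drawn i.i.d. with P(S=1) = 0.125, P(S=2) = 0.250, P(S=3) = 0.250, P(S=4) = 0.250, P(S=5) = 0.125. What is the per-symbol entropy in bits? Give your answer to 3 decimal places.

2.250 bits

H(S) = −Σ p·log₂ p.
  −(0.125)·log₂(0.125) = 0.3750
  −(0.250)·log₂(0.250) = 0.5000
  −(0.250)·log₂(0.250) = 0.5000
  −(0.250)·log₂(0.250) = 0.5000
  −(0.125)·log₂(0.125) = 0.3750
Sum: 0.3750 + 0.5000 + 0.5000 + 0.5000 + 0.3750 = 2.250 bits.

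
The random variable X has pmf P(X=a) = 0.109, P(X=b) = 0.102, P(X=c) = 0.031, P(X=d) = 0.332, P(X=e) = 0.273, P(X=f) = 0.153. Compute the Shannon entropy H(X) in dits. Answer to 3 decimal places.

0.690 dits

H(X) = −Σ p·log₁₀ p.
  −(0.109)·log₁₀(0.109) = 0.1049
  −(0.102)·log₁₀(0.102) = 0.1011
  −(0.031)·log₁₀(0.031) = 0.0468
  −(0.332)·log₁₀(0.332) = 0.1590
  −(0.273)·log₁₀(0.273) = 0.1539
  −(0.153)·log₁₀(0.153) = 0.1247
Sum: 0.1049 + 0.1011 + 0.0468 + 0.1590 + 0.1539 + 0.1247 = 0.690 dits.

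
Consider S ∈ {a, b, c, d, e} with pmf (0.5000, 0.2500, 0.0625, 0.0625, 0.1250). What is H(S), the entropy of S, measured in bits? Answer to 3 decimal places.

H(S) = −Σ p·log₂ p.
  −(0.5000)·log₂(0.5000) = 0.5000
  −(0.2500)·log₂(0.2500) = 0.5000
  −(0.0625)·log₂(0.0625) = 0.2500
  −(0.0625)·log₂(0.0625) = 0.2500
  −(0.1250)·log₂(0.1250) = 0.3750
Sum: 0.5000 + 0.5000 + 0.2500 + 0.2500 + 0.3750 = 1.875 bits.

1.875 bits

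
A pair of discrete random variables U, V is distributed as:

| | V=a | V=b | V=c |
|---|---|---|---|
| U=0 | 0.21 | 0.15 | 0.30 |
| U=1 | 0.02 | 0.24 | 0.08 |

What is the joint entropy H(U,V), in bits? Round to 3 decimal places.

H(U,V) = −Σ p(x,y)·log₂ p(x,y) over all 6 cells.
  cell (0,a): −0.21·log₂0.21 = 0.4728
  cell (0,b): −0.15·log₂0.15 = 0.4105
  cell (0,c): −0.30·log₂0.30 = 0.5211
  cell (1,a): −0.02·log₂0.02 = 0.1129
  cell (1,b): −0.24·log₂0.24 = 0.4941
  cell (1,c): −0.08·log₂0.08 = 0.2915
Sum = 2.303 bits.

2.303 bits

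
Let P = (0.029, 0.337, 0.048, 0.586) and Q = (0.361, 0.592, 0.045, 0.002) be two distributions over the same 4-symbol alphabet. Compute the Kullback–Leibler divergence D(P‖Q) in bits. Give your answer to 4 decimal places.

4.4272 bits

D(P‖Q) = Σ p·log₂(p/q).
  0.029·log₂(0.029/0.361) = -0.10550
  0.337·log₂(0.337/0.592) = -0.27393
  0.048·log₂(0.048/0.045) = 0.00447
  0.586·log₂(0.586/0.002) = 4.80213
D(P‖Q) = 4.4272 bits.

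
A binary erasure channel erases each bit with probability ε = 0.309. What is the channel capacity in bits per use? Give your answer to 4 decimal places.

0.6910 bits

Binary erasure channel: capacity C = 1 − ε.
C = 1 − 0.309 = 0.6910 bits per channel use.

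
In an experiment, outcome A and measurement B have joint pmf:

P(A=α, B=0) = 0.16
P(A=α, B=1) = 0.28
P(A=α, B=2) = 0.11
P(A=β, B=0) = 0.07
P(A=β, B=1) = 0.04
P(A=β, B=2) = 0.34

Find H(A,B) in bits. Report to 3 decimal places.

2.271 bits

H(A,B) = −Σ p(x,y)·log₂ p(x,y) over all 6 cells.
  cell (α,0): −0.16·log₂0.16 = 0.4230
  cell (α,1): −0.28·log₂0.28 = 0.5142
  cell (α,2): −0.11·log₂0.11 = 0.3503
  cell (β,0): −0.07·log₂0.07 = 0.2686
  cell (β,1): −0.04·log₂0.04 = 0.1858
  cell (β,2): −0.34·log₂0.34 = 0.5292
Sum = 2.271 bits.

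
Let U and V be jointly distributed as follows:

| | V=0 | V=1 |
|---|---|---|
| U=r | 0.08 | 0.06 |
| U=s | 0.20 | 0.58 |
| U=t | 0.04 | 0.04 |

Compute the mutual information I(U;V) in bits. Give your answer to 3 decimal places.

0.046 bits

Marginals: p(U) = (0.1400, 0.7800, 0.0800), p(V) = (0.3200, 0.6800).
I(U;V) = Σ p(x,y)·log₂[p(x,y)/(p(x)p(y))].
  (r,0): 0.08·log₂(1.7857) = 0.0669
  (r,1): 0.06·log₂(0.6303) = -0.0400
  (s,0): 0.20·log₂(0.8013) = -0.0639
  (s,1): 0.58·log₂(1.0935) = 0.0748
  (t,0): 0.04·log₂(1.5625) = 0.0258
  (t,1): 0.04·log₂(0.7353) = -0.0177
Sum = 0.046 bits.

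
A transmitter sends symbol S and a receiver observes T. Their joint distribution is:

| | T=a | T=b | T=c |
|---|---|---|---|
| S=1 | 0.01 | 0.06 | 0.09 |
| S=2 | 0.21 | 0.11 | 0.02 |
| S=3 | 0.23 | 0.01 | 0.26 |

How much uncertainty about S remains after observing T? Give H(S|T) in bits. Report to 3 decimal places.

1.124 bits

Marginals: p(S) = (0.1600, 0.3400, 0.5000), p(T) = (0.4500, 0.1800, 0.3700).
H(S|T) = Σ p(T) · H(S|T=·).
  T=a: p=0.4500, H(S|T=a) = 1.1301
  T=b: p=0.1800, H(S|T=b) = 1.1942
  T=c: p=0.3700, H(S|T=c) = 1.0813
Weighted sum = 1.124 bits.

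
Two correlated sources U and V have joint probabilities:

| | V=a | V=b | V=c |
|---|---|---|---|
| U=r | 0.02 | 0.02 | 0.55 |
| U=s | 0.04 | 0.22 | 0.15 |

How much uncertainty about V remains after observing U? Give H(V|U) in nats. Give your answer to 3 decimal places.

0.555 nats

Marginals: p(U) = (0.5900, 0.4100), p(V) = (0.0600, 0.2400, 0.7000).
H(V|U) = Σ p(U) · H(V|U=·).
  U=r: p=0.5900, H(V|U=r) = 0.2949
  U=s: p=0.4100, H(V|U=s) = 0.9290
Weighted sum = 0.555 nats.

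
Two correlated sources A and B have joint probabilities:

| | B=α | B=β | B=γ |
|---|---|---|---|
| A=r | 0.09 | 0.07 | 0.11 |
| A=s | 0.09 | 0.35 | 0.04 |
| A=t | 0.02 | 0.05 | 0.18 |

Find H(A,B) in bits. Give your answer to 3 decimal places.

2.734 bits

H(A,B) = −Σ p(x,y)·log₂ p(x,y) over all 9 cells.
  cell (r,α): −0.09·log₂0.09 = 0.3127
  cell (r,β): −0.07·log₂0.07 = 0.2686
  cell (r,γ): −0.11·log₂0.11 = 0.3503
  cell (s,α): −0.09·log₂0.09 = 0.3127
  cell (s,β): −0.35·log₂0.35 = 0.5301
  cell (s,γ): −0.04·log₂0.04 = 0.1858
  cell (t,α): −0.02·log₂0.02 = 0.1129
  cell (t,β): −0.05·log₂0.05 = 0.2161
  cell (t,γ): −0.18·log₂0.18 = 0.4453
Sum = 2.734 bits.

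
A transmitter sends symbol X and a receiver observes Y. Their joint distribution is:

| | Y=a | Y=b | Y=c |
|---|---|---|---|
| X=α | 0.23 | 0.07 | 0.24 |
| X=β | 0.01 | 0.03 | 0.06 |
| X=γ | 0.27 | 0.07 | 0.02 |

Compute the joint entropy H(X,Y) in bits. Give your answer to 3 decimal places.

H(X,Y) = −Σ p(x,y)·log₂ p(x,y) over all 9 cells.
  cell (α,a): −0.23·log₂0.23 = 0.4877
  cell (α,b): −0.07·log₂0.07 = 0.2686
  cell (α,c): −0.24·log₂0.24 = 0.4941
  cell (β,a): −0.01·log₂0.01 = 0.0664
  cell (β,b): −0.03·log₂0.03 = 0.1518
  cell (β,c): −0.06·log₂0.06 = 0.2435
  cell (γ,a): −0.27·log₂0.27 = 0.5100
  cell (γ,b): −0.07·log₂0.07 = 0.2686
  cell (γ,c): −0.02·log₂0.02 = 0.1129
Sum = 2.604 bits.

2.604 bits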